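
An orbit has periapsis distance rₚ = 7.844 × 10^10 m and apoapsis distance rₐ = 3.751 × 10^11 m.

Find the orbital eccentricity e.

e = (rₐ − rₚ) / (rₐ + rₚ).
e = (3.751e+11 − 7.844e+10) / (3.751e+11 + 7.844e+10) = 2.9666e+11 / 4.5354e+11 ≈ 0.6541.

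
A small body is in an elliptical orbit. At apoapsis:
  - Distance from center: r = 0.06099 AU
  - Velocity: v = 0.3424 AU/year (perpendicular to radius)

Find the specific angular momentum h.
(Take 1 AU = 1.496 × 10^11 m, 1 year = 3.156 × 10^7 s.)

Convert to SI: r = 0.06099 AU = 9.1241e+09 m; v = 0.3424 AU/year = 1623.04 m/s.
With v perpendicular to r, h = r · v.
h = 9.1241e+09 · 1623.04 m²/s ≈ 1.481e+13 m²/s.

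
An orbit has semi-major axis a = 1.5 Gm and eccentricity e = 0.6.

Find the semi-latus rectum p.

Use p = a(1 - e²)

Convert to SI: a = 1.5 Gm = 1.5e+09 m.
p = a (1 − e²).
p = 1.5e+09 · (1 − (0.6)²) = 1.5e+09 · 0.64 ≈ 9.6e+08 m = 960 Mm.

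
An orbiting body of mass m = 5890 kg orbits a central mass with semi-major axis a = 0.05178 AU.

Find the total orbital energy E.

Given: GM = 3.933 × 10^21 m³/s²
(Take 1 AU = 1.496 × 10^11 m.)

Convert to SI: a = 0.05178 AU = 7.74629e+09 m.
E = −GMm / (2a).
E = −3.933e+21 · 5890 / (2 · 7.74629e+09) J ≈ -1.495e+15 J = -1.495 PJ.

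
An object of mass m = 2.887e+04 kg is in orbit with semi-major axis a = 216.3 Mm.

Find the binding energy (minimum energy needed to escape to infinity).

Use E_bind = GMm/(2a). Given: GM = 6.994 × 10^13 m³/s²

Convert to SI: a = 216.3 Mm = 2.163e+08 m.
Total orbital energy is E = −GMm/(2a); binding energy is E_bind = −E = GMm/(2a).
E_bind = 6.994e+13 · 2.887e+04 / (2 · 2.163e+08) J ≈ 4.668e+09 J = 4.668 GJ.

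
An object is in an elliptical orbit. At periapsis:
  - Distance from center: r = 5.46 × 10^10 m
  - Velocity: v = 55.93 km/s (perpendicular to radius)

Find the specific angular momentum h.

Convert to SI: v = 55.93 km/s = 55930 m/s.
With v perpendicular to r, h = r · v.
h = 5.46e+10 · 55930 m²/s ≈ 3.054e+15 m²/s.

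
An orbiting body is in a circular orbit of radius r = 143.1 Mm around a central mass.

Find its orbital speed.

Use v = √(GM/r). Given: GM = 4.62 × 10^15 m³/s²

Convert to SI: r = 143.1 Mm = 1.431e+08 m.
For a circular orbit, gravity supplies the centripetal force, so v = √(GM / r).
v = √(4.62e+15 / 1.431e+08) m/s ≈ 5682 m/s = 5.682 km/s.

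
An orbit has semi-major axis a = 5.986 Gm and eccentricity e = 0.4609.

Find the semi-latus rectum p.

Convert to SI: a = 5.986 Gm = 5.986e+09 m.
p = a (1 − e²).
p = 5.986e+09 · (1 − (0.4609)²) = 5.986e+09 · 0.787571 ≈ 4.714e+09 m = 4.714 Gm.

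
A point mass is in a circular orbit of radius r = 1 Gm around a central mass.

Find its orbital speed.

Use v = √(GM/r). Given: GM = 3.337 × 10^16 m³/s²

Convert to SI: r = 1 Gm = 1e+09 m.
For a circular orbit, gravity supplies the centripetal force, so v = √(GM / r).
v = √(3.337e+16 / 1e+09) m/s ≈ 5777 m/s = 5.777 km/s.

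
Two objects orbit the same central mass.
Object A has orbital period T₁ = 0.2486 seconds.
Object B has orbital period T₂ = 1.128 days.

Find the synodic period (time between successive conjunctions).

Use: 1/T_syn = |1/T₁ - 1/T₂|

Convert to SI: T₂ = 1.128 days = 97459.2 s.
T_syn = |T₁ · T₂ / (T₁ − T₂)|.
T_syn = |0.2486 · 97459.2 / (0.2486 − 97459.2)| s ≈ 0.2486 s = 0.2486 seconds.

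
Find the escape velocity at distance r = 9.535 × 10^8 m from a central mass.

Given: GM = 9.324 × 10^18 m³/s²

Escape velocity comes from setting total energy to zero: ½v² − GM/r = 0 ⇒ v_esc = √(2GM / r).
v_esc = √(2 · 9.324e+18 / 9.535e+08) m/s ≈ 1.398e+05 m/s = 139.8 km/s.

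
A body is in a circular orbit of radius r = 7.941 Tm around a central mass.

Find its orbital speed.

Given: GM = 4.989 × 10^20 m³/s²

Convert to SI: r = 7.941 Tm = 7.941e+12 m.
For a circular orbit, gravity supplies the centripetal force, so v = √(GM / r).
v = √(4.989e+20 / 7.941e+12) m/s ≈ 7926 m/s = 7.926 km/s.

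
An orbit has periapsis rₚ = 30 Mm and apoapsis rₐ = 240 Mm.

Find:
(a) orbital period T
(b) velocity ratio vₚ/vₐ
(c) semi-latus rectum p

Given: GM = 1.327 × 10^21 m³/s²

Convert to SI: rₚ = 30 Mm = 3e+07 m; rₐ = 240 Mm = 2.4e+08 m.
(a) With a = (rₚ + rₐ)/2 = 1.35e+08 m, T = 2π √(a³/GM) = 2π √((1.35e+08)³/1.327e+21) s ≈ 270.5 s
(b) Conservation of angular momentum (rₚvₚ = rₐvₐ) gives vₚ/vₐ = rₐ/rₚ = 2.4e+08/3e+07 ≈ 8
(c) From a = (rₚ + rₐ)/2 = 1.35e+08 m and e = (rₐ − rₚ)/(rₐ + rₚ) = 0.777778, p = a(1 − e²) = 1.35e+08 · (1 − (0.777778)²) ≈ 5.333e+07 m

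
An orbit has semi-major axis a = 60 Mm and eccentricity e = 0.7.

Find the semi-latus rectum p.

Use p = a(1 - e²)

Convert to SI: a = 60 Mm = 6e+07 m.
p = a (1 − e²).
p = 6e+07 · (1 − (0.7)²) = 6e+07 · 0.51 ≈ 3.06e+07 m = 30.6 Mm.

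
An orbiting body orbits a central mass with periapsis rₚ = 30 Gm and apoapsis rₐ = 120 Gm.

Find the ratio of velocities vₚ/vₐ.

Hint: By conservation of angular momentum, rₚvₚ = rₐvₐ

Convert to SI: rₚ = 30 Gm = 3e+10 m; rₐ = 120 Gm = 1.2e+11 m.
Conservation of angular momentum gives rₚvₚ = rₐvₐ, so vₚ/vₐ = rₐ/rₚ.
vₚ/vₐ = 1.2e+11 / 3e+10 ≈ 4.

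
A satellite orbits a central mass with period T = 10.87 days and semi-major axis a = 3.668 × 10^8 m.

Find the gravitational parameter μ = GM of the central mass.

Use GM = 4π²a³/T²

Convert to SI: T = 10.87 days = 939168 s.
GM = 4π² · a³ / T².
GM = 4π² · (3.668e+08)³ / (939168)² m³/s² ≈ 2.209e+15 m³/s² = 2.209 × 10^15 m³/s².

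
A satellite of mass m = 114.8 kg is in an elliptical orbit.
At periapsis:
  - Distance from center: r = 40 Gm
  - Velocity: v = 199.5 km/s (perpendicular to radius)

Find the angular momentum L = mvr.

Convert to SI: r = 40 Gm = 4e+10 m; v = 199.5 km/s = 199500 m/s.
Since v is perpendicular to r, L = m · v · r.
L = 114.8 · 199500 · 4e+10 kg·m²/s ≈ 9.161e+17 kg·m²/s.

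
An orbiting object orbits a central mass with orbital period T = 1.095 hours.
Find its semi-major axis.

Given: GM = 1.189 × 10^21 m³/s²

Convert to SI: T = 1.095 hours = 3942 s.
Invert Kepler's third law: a = (GM · T² / (4π²))^(1/3).
Substituting T = 3942 s and GM = 1.189e+21 m³/s²:
a = (1.189e+21 · (3942)² / (4π²))^(1/3) m
a ≈ 7.764e+08 m = 776.4 Mm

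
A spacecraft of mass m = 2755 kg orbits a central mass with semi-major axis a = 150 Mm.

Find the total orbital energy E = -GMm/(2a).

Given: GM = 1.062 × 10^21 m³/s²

Convert to SI: a = 150 Mm = 1.5e+08 m.
E = −GMm / (2a).
E = −1.062e+21 · 2755 / (2 · 1.5e+08) J ≈ -9.753e+15 J = -9.753 PJ.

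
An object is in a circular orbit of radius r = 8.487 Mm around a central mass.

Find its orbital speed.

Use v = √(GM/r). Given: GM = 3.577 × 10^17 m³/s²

Convert to SI: r = 8.487 Mm = 8.487e+06 m.
For a circular orbit, gravity supplies the centripetal force, so v = √(GM / r).
v = √(3.577e+17 / 8.487e+06) m/s ≈ 2.053e+05 m/s = 205.3 km/s.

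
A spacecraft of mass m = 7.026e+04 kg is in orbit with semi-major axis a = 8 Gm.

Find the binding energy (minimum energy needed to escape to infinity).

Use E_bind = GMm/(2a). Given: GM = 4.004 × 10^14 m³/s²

Convert to SI: a = 8 Gm = 8e+09 m.
Total orbital energy is E = −GMm/(2a); binding energy is E_bind = −E = GMm/(2a).
E_bind = 4.004e+14 · 7.026e+04 / (2 · 8e+09) J ≈ 1.758e+09 J = 1.758 GJ.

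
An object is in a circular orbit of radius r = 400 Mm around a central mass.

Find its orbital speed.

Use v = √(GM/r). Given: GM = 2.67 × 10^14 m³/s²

Convert to SI: r = 400 Mm = 4e+08 m.
For a circular orbit, gravity supplies the centripetal force, so v = √(GM / r).
v = √(2.67e+14 / 4e+08) m/s ≈ 817 m/s = 817 m/s.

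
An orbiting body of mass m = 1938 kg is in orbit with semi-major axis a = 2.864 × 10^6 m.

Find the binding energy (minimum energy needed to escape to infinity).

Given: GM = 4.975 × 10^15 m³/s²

Total orbital energy is E = −GMm/(2a); binding energy is E_bind = −E = GMm/(2a).
E_bind = 4.975e+15 · 1938 / (2 · 2.864e+06) J ≈ 1.683e+12 J = 1.683 TJ.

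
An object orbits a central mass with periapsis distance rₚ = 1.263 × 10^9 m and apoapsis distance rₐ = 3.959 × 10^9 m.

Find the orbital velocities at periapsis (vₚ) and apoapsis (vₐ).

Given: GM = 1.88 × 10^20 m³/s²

Use the vis-viva equation v² = GM(2/r − 1/a) with a = (rₚ + rₐ)/2 = (1.263e+09 + 3.959e+09)/2 = 2.611e+09 m.
vₚ = √(GM · (2/rₚ − 1/a)) = √(1.88e+20 · (2/1.263e+09 − 1/2.611e+09)) m/s ≈ 4.751e+05 m/s = 475.1 km/s.
vₐ = √(GM · (2/rₐ − 1/a)) = √(1.88e+20 · (2/3.959e+09 − 1/2.611e+09)) m/s ≈ 1.516e+05 m/s = 151.6 km/s.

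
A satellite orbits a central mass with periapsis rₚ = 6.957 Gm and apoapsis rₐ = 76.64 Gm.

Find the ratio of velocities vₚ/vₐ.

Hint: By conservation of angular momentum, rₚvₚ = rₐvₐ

Convert to SI: rₚ = 6.957 Gm = 6.957e+09 m; rₐ = 76.64 Gm = 7.664e+10 m.
Conservation of angular momentum gives rₚvₚ = rₐvₐ, so vₚ/vₐ = rₐ/rₚ.
vₚ/vₐ = 7.664e+10 / 6.957e+09 ≈ 11.02.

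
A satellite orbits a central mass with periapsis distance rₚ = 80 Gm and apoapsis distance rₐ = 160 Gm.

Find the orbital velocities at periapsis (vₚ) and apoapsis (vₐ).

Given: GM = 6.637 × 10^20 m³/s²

Convert to SI: rₚ = 80 Gm = 8e+10 m; rₐ = 160 Gm = 1.6e+11 m.
Use the vis-viva equation v² = GM(2/r − 1/a) with a = (rₚ + rₐ)/2 = (8e+10 + 1.6e+11)/2 = 1.2e+11 m.
vₚ = √(GM · (2/rₚ − 1/a)) = √(6.637e+20 · (2/8e+10 − 1/1.2e+11)) m/s ≈ 1.052e+05 m/s = 105.2 km/s.
vₐ = √(GM · (2/rₐ − 1/a)) = √(6.637e+20 · (2/1.6e+11 − 1/1.2e+11)) m/s ≈ 5.259e+04 m/s = 52.59 km/s.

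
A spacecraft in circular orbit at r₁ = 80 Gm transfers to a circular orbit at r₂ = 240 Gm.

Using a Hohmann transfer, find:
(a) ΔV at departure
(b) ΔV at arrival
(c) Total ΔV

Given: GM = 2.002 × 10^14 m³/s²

Convert to SI: r₁ = 80 Gm = 8e+10 m; r₂ = 240 Gm = 2.4e+11 m.
Transfer semi-major axis: a_t = (r₁ + r₂)/2 = (8e+10 + 2.4e+11)/2 = 1.6e+11 m.
Circular speeds: v₁ = √(GM/r₁) = 50.025 m/s, v₂ = √(GM/r₂) = 28.8819 m/s.
Transfer speeds (vis-viva v² = GM(2/r − 1/a_t)): v₁ᵗ = 61.2679 m/s, v₂ᵗ = 20.4226 m/s.
(a) ΔV₁ = |v₁ᵗ − v₁| ≈ 11.24 m/s = 11.24 m/s.
(b) ΔV₂ = |v₂ − v₂ᵗ| ≈ 8.459 m/s = 8.459 m/s.
(c) ΔV_total = ΔV₁ + ΔV₂ ≈ 19.7 m/s = 19.7 m/s.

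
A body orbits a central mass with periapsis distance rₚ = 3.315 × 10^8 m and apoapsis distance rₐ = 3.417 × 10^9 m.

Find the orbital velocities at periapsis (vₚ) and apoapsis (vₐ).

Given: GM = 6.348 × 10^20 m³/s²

Use the vis-viva equation v² = GM(2/r − 1/a) with a = (rₚ + rₐ)/2 = (3.315e+08 + 3.417e+09)/2 = 1.87425e+09 m.
vₚ = √(GM · (2/rₚ − 1/a)) = √(6.348e+20 · (2/3.315e+08 − 1/1.87425e+09)) m/s ≈ 1.868e+06 m/s = 1868 km/s.
vₐ = √(GM · (2/rₐ − 1/a)) = √(6.348e+20 · (2/3.417e+09 − 1/1.87425e+09)) m/s ≈ 1.813e+05 m/s = 181.3 km/s.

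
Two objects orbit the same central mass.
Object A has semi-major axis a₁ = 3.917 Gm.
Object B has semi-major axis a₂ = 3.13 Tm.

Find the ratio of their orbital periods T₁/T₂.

Convert to SI: a₁ = 3.917 Gm = 3.917e+09 m; a₂ = 3.13 Tm = 3.13e+12 m.
From Kepler's third law, (T₁/T₂)² = (a₁/a₂)³, so T₁/T₂ = (a₁/a₂)^(3/2).
a₁/a₂ = 3.917e+09 / 3.13e+12 = 0.00125144.
T₁/T₂ = (0.00125144)^(3/2) ≈ 4.427e-05.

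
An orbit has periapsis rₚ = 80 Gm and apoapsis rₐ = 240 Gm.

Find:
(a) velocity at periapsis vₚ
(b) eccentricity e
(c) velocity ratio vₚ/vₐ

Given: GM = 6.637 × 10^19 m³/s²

Convert to SI: rₚ = 80 Gm = 8e+10 m; rₐ = 240 Gm = 2.4e+11 m.
(a) With a = (rₚ + rₐ)/2 = 1.6e+11 m, vₚ = √(GM (2/rₚ − 1/a)) = √(6.637e+19 · (2/8e+10 − 1/1.6e+11)) m/s ≈ 3.528e+04 m/s
(b) e = (rₐ − rₚ)/(rₐ + rₚ) = (2.4e+11 − 8e+10)/(2.4e+11 + 8e+10) ≈ 0.5
(c) Conservation of angular momentum (rₚvₚ = rₐvₐ) gives vₚ/vₐ = rₐ/rₚ = 2.4e+11/8e+10 ≈ 3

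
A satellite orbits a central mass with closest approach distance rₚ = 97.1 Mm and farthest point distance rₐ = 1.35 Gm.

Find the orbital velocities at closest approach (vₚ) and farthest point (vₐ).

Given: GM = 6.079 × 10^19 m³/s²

Convert to SI: rₚ = 97.1 Mm = 9.71e+07 m; rₐ = 1.35 Gm = 1.35e+09 m.
Use the vis-viva equation v² = GM(2/r − 1/a) with a = (rₚ + rₐ)/2 = (9.71e+07 + 1.35e+09)/2 = 7.2355e+08 m.
vₚ = √(GM · (2/rₚ − 1/a)) = √(6.079e+19 · (2/9.71e+07 − 1/7.2355e+08)) m/s ≈ 1.081e+06 m/s = 1081 km/s.
vₐ = √(GM · (2/rₐ − 1/a)) = √(6.079e+19 · (2/1.35e+09 − 1/7.2355e+08)) m/s ≈ 7.774e+04 m/s = 77.74 km/s.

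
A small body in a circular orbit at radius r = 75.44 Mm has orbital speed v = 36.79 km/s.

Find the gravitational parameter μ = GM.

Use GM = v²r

Convert to SI: r = 75.44 Mm = 7.544e+07 m; v = 36.79 km/s = 36790 m/s.
For a circular orbit v² = GM/r, so GM = v² · r.
GM = (36790)² · 7.544e+07 m³/s² ≈ 1.021e+17 m³/s² = 1.021 × 10^17 m³/s².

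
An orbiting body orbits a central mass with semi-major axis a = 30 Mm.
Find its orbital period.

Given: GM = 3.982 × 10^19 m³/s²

Convert to SI: a = 30 Mm = 3e+07 m.
Kepler's third law: T = 2π √(a³ / GM).
Substituting a = 3e+07 m and GM = 3.982e+19 m³/s²:
T = 2π √((3e+07)³ / 3.982e+19) s
T ≈ 163.6 s = 2.727 minutes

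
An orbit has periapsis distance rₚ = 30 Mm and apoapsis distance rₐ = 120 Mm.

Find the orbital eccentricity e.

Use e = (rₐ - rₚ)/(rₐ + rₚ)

Convert to SI: rₚ = 30 Mm = 3e+07 m; rₐ = 120 Mm = 1.2e+08 m.
e = (rₐ − rₚ) / (rₐ + rₚ).
e = (1.2e+08 − 3e+07) / (1.2e+08 + 3e+07) = 9e+07 / 1.5e+08 ≈ 0.6.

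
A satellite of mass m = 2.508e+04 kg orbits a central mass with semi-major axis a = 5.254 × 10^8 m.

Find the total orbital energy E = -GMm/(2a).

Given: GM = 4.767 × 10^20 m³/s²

E = −GMm / (2a).
E = −4.767e+20 · 2.508e+04 / (2 · 5.254e+08) J ≈ -1.138e+16 J = -11.38 PJ.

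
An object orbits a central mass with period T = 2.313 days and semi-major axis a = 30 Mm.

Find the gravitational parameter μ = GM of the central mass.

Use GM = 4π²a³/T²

Convert to SI: T = 2.313 days = 199843 s; a = 30 Mm = 3e+07 m.
GM = 4π² · a³ / T².
GM = 4π² · (3e+07)³ / (199843)² m³/s² ≈ 2.669e+13 m³/s² = 2.669 × 10^13 m³/s².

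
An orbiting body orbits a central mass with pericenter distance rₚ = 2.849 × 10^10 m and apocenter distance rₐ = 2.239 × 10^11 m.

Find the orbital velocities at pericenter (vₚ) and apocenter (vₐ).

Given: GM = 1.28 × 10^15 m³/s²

Use the vis-viva equation v² = GM(2/r − 1/a) with a = (rₚ + rₐ)/2 = (2.849e+10 + 2.239e+11)/2 = 1.26195e+11 m.
vₚ = √(GM · (2/rₚ − 1/a)) = √(1.28e+15 · (2/2.849e+10 − 1/1.26195e+11)) m/s ≈ 282.3 m/s = 282.3 m/s.
vₐ = √(GM · (2/rₐ − 1/a)) = √(1.28e+15 · (2/2.239e+11 − 1/1.26195e+11)) m/s ≈ 35.93 m/s = 35.93 m/s.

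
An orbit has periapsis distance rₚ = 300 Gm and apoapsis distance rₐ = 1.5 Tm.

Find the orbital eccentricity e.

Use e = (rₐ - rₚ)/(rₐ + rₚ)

Convert to SI: rₚ = 300 Gm = 3e+11 m; rₐ = 1.5 Tm = 1.5e+12 m.
e = (rₐ − rₚ) / (rₐ + rₚ).
e = (1.5e+12 − 3e+11) / (1.5e+12 + 3e+11) = 1.2e+12 / 1.8e+12 ≈ 0.6667.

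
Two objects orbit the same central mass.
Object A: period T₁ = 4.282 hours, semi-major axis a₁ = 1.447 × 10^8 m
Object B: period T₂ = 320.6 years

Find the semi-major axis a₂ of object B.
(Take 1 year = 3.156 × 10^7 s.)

Convert to SI: T₁ = 4.282 hours = 15415.2 s; T₂ = 320.6 years = 1.01181e+10 s.
Kepler's third law: (T₁/T₂)² = (a₁/a₂)³ ⇒ a₂ = a₁ · (T₂/T₁)^(2/3).
T₂/T₁ = 1.01181e+10 / 15415.2 = 656374.
a₂ = 1.447e+08 · (656374)^(2/3) m ≈ 1.093e+12 m = 1.093 × 10^12 m.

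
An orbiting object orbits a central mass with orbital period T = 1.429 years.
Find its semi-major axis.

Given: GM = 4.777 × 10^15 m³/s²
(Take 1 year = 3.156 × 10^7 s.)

Convert to SI: T = 1.429 years = 4.50992e+07 s.
Invert Kepler's third law: a = (GM · T² / (4π²))^(1/3).
Substituting T = 4.50992e+07 s and GM = 4.777e+15 m³/s²:
a = (4.777e+15 · (4.50992e+07)² / (4π²))^(1/3) m
a ≈ 6.267e+09 m = 6.267 Gm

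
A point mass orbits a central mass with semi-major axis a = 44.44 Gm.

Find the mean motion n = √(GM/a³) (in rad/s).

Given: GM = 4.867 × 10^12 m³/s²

Convert to SI: a = 44.44 Gm = 4.444e+10 m.
n = √(GM / a³).
n = √(4.867e+12 / (4.444e+10)³) rad/s ≈ 2.355e-10 rad/s.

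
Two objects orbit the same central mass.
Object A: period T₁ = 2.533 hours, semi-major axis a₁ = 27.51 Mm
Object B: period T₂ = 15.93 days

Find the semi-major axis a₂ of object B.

Convert to SI: T₁ = 2.533 hours = 9118.8 s; a₁ = 27.51 Mm = 2.751e+07 m; T₂ = 15.93 days = 1.37635e+06 s.
Kepler's third law: (T₁/T₂)² = (a₁/a₂)³ ⇒ a₂ = a₁ · (T₂/T₁)^(2/3).
T₂/T₁ = 1.37635e+06 / 9118.8 = 150.936.
a₂ = 2.751e+07 · (150.936)^(2/3) m ≈ 7.799e+08 m = 779.9 Mm.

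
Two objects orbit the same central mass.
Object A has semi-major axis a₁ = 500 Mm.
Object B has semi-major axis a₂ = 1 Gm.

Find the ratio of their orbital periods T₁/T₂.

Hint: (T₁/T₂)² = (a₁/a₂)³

Convert to SI: a₁ = 500 Mm = 5e+08 m; a₂ = 1 Gm = 1e+09 m.
From Kepler's third law, (T₁/T₂)² = (a₁/a₂)³, so T₁/T₂ = (a₁/a₂)^(3/2).
a₁/a₂ = 5e+08 / 1e+09 = 0.5.
T₁/T₂ = (0.5)^(3/2) ≈ 0.3536.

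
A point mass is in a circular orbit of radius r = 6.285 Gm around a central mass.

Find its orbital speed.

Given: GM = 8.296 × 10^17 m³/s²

Convert to SI: r = 6.285 Gm = 6.285e+09 m.
For a circular orbit, gravity supplies the centripetal force, so v = √(GM / r).
v = √(8.296e+17 / 6.285e+09) m/s ≈ 1.149e+04 m/s = 11.49 km/s.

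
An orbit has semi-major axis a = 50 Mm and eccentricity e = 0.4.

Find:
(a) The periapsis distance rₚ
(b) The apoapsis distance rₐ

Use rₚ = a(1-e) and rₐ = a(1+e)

Convert to SI: a = 50 Mm = 5e+07 m.
(a) rₚ = a(1 − e) = 5e+07 · (1 − 0.4) = 5e+07 · 0.6 ≈ 3e+07 m = 30 Mm.
(b) rₐ = a(1 + e) = 5e+07 · (1 + 0.4) = 5e+07 · 1.4 ≈ 7e+07 m = 70 Mm.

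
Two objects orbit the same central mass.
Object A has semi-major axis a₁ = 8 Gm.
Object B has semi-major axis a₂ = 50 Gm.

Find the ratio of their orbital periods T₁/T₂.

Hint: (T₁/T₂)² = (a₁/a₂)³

Convert to SI: a₁ = 8 Gm = 8e+09 m; a₂ = 50 Gm = 5e+10 m.
From Kepler's third law, (T₁/T₂)² = (a₁/a₂)³, so T₁/T₂ = (a₁/a₂)^(3/2).
a₁/a₂ = 8e+09 / 5e+10 = 0.16.
T₁/T₂ = (0.16)^(3/2) ≈ 0.064.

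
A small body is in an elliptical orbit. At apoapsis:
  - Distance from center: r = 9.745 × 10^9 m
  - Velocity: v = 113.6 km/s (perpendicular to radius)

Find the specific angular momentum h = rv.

Convert to SI: v = 113.6 km/s = 113600 m/s.
With v perpendicular to r, h = r · v.
h = 9.745e+09 · 113600 m²/s ≈ 1.107e+15 m²/s.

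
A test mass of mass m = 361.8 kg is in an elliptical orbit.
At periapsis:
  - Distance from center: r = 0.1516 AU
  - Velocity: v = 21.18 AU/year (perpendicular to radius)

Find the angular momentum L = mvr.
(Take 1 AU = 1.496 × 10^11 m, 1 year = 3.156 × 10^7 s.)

Convert to SI: r = 0.1516 AU = 2.26794e+10 m; v = 21.18 AU/year = 100397 m/s.
Since v is perpendicular to r, L = m · v · r.
L = 361.8 · 100397 · 2.26794e+10 kg·m²/s ≈ 8.238e+17 kg·m²/s.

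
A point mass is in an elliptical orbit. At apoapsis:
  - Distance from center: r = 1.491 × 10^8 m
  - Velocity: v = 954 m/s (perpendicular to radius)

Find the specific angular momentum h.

With v perpendicular to r, h = r · v.
h = 1.491e+08 · 954 m²/s ≈ 1.422e+11 m²/s.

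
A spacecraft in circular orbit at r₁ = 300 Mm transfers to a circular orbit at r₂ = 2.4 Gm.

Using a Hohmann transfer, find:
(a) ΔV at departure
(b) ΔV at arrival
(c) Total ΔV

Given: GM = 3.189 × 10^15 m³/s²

Convert to SI: r₁ = 300 Mm = 3e+08 m; r₂ = 2.4 Gm = 2.4e+09 m.
Transfer semi-major axis: a_t = (r₁ + r₂)/2 = (3e+08 + 2.4e+09)/2 = 1.35e+09 m.
Circular speeds: v₁ = √(GM/r₁) = 3260.37 m/s, v₂ = √(GM/r₂) = 1152.71 m/s.
Transfer speeds (vis-viva v² = GM(2/r − 1/a_t)): v₁ᵗ = 4347.16 m/s, v₂ᵗ = 543.395 m/s.
(a) ΔV₁ = |v₁ᵗ − v₁| ≈ 1087 m/s = 1.087 km/s.
(b) ΔV₂ = |v₂ − v₂ᵗ| ≈ 609.3 m/s = 609.3 m/s.
(c) ΔV_total = ΔV₁ + ΔV₂ ≈ 1696 m/s = 1.696 km/s.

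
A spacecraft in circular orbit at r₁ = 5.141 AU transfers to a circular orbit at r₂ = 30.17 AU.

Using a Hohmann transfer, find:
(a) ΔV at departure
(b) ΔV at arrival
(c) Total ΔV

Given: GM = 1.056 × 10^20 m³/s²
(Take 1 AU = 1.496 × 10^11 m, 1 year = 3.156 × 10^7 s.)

Convert to SI: r₁ = 5.141 AU = 7.69094e+11 m; r₂ = 30.17 AU = 4.51343e+12 m.
Transfer semi-major axis: a_t = (r₁ + r₂)/2 = (7.69094e+11 + 4.51343e+12)/2 = 2.64126e+12 m.
Circular speeds: v₁ = √(GM/r₁) = 11717.7 m/s, v₂ = √(GM/r₂) = 4837.03 m/s.
Transfer speeds (vis-viva v² = GM(2/r − 1/a_t)): v₁ᵗ = 15317.6 m/s, v₂ᵗ = 2610.13 m/s.
(a) ΔV₁ = |v₁ᵗ − v₁| ≈ 3600 m/s = 0.7594 AU/year.
(b) ΔV₂ = |v₂ − v₂ᵗ| ≈ 2227 m/s = 0.4698 AU/year.
(c) ΔV_total = ΔV₁ + ΔV₂ ≈ 5827 m/s = 1.229 AU/year.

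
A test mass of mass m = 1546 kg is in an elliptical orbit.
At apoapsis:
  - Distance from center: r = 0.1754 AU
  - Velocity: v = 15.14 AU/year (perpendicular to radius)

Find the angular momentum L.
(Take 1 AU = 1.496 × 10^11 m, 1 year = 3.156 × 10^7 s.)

Convert to SI: r = 0.1754 AU = 2.62398e+10 m; v = 15.14 AU/year = 71766.3 m/s.
Since v is perpendicular to r, L = m · v · r.
L = 1546 · 71766.3 · 2.62398e+10 kg·m²/s ≈ 2.911e+18 kg·m²/s.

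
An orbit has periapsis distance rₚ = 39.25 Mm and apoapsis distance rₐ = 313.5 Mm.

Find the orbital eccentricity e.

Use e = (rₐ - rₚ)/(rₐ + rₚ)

Convert to SI: rₚ = 39.25 Mm = 3.925e+07 m; rₐ = 313.5 Mm = 3.135e+08 m.
e = (rₐ − rₚ) / (rₐ + rₚ).
e = (3.135e+08 − 3.925e+07) / (3.135e+08 + 3.925e+07) = 2.7425e+08 / 3.5275e+08 ≈ 0.7775.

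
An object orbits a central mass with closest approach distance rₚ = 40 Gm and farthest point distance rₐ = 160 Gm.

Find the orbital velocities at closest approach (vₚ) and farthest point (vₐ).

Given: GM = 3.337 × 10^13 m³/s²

Convert to SI: rₚ = 40 Gm = 4e+10 m; rₐ = 160 Gm = 1.6e+11 m.
Use the vis-viva equation v² = GM(2/r − 1/a) with a = (rₚ + rₐ)/2 = (4e+10 + 1.6e+11)/2 = 1e+11 m.
vₚ = √(GM · (2/rₚ − 1/a)) = √(3.337e+13 · (2/4e+10 − 1/1e+11)) m/s ≈ 36.53 m/s = 36.53 m/s.
vₐ = √(GM · (2/rₐ − 1/a)) = √(3.337e+13 · (2/1.6e+11 − 1/1e+11)) m/s ≈ 9.134 m/s = 9.134 m/s.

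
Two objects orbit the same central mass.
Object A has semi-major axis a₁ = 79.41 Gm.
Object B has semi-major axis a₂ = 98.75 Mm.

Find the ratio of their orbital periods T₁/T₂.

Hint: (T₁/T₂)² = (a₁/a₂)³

Convert to SI: a₁ = 79.41 Gm = 7.941e+10 m; a₂ = 98.75 Mm = 9.875e+07 m.
From Kepler's third law, (T₁/T₂)² = (a₁/a₂)³, so T₁/T₂ = (a₁/a₂)^(3/2).
a₁/a₂ = 7.941e+10 / 9.875e+07 = 804.152.
T₁/T₂ = (804.152)^(3/2) ≈ 2.28e+04.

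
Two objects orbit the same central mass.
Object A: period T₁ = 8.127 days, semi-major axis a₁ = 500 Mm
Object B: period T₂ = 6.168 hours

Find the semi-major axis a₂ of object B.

Convert to SI: T₁ = 8.127 days = 702173 s; a₁ = 500 Mm = 5e+08 m; T₂ = 6.168 hours = 22204.8 s.
Kepler's third law: (T₁/T₂)² = (a₁/a₂)³ ⇒ a₂ = a₁ · (T₂/T₁)^(2/3).
T₂/T₁ = 22204.8 / 702173 = 0.031623.
a₂ = 5e+08 · (0.031623)^(2/3) m ≈ 5e+07 m = 50 Mm.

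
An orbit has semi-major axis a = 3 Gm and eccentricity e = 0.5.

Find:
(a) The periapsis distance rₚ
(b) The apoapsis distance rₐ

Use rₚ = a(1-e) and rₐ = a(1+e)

Convert to SI: a = 3 Gm = 3e+09 m.
(a) rₚ = a(1 − e) = 3e+09 · (1 − 0.5) = 3e+09 · 0.5 ≈ 1.5e+09 m = 1.5 Gm.
(b) rₐ = a(1 + e) = 3e+09 · (1 + 0.5) = 3e+09 · 1.5 ≈ 4.5e+09 m = 4.5 Gm.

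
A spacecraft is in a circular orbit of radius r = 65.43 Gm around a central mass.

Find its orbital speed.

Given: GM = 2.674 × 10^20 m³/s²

Convert to SI: r = 65.43 Gm = 6.543e+10 m.
For a circular orbit, gravity supplies the centripetal force, so v = √(GM / r).
v = √(2.674e+20 / 6.543e+10) m/s ≈ 6.393e+04 m/s = 63.93 km/s.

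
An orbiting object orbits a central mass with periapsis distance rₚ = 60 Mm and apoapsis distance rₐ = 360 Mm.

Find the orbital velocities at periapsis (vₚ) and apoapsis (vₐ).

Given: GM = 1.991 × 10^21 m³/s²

Convert to SI: rₚ = 60 Mm = 6e+07 m; rₐ = 360 Mm = 3.6e+08 m.
Use the vis-viva equation v² = GM(2/r − 1/a) with a = (rₚ + rₐ)/2 = (6e+07 + 3.6e+08)/2 = 2.1e+08 m.
vₚ = √(GM · (2/rₚ − 1/a)) = √(1.991e+21 · (2/6e+07 − 1/2.1e+08)) m/s ≈ 7.542e+06 m/s = 7542 km/s.
vₐ = √(GM · (2/rₐ − 1/a)) = √(1.991e+21 · (2/3.6e+08 − 1/2.1e+08)) m/s ≈ 1.257e+06 m/s = 1257 km/s.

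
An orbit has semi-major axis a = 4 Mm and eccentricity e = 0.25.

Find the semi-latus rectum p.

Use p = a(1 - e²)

Convert to SI: a = 4 Mm = 4e+06 m.
p = a (1 − e²).
p = 4e+06 · (1 − (0.25)²) = 4e+06 · 0.9375 ≈ 3.75e+06 m = 3.75 Mm.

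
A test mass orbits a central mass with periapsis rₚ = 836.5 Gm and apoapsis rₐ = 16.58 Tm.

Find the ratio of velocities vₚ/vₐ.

Convert to SI: rₚ = 836.5 Gm = 8.365e+11 m; rₐ = 16.58 Tm = 1.658e+13 m.
Conservation of angular momentum gives rₚvₚ = rₐvₐ, so vₚ/vₐ = rₐ/rₚ.
vₚ/vₐ = 1.658e+13 / 8.365e+11 ≈ 19.82.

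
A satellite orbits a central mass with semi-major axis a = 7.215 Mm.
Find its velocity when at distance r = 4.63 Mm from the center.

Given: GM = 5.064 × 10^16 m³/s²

Convert to SI: a = 7.215 Mm = 7.215e+06 m; r = 4.63 Mm = 4.63e+06 m.
Vis-viva: v = √(GM · (2/r − 1/a)).
2/r − 1/a = 2/4.63e+06 − 1/7.215e+06 = 2.93365e-07 m⁻¹.
v = √(5.064e+16 · 2.93365e-07) m/s ≈ 1.219e+05 m/s = 121.9 km/s.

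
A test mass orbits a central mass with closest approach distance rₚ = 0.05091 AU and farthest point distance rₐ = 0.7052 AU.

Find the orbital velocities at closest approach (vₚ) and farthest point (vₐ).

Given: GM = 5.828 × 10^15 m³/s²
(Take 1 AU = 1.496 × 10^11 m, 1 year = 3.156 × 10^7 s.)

Convert to SI: rₚ = 0.05091 AU = 7.61614e+09 m; rₐ = 0.7052 AU = 1.05498e+11 m.
Use the vis-viva equation v² = GM(2/r − 1/a) with a = (rₚ + rₐ)/2 = (7.61614e+09 + 1.05498e+11)/2 = 5.6557e+10 m.
vₚ = √(GM · (2/rₚ − 1/a)) = √(5.828e+15 · (2/7.61614e+09 − 1/5.6557e+10)) m/s ≈ 1195 m/s = 0.252 AU/year.
vₐ = √(GM · (2/rₐ − 1/a)) = √(5.828e+15 · (2/1.05498e+11 − 1/5.6557e+10)) m/s ≈ 86.25 m/s = 0.0182 AU/year.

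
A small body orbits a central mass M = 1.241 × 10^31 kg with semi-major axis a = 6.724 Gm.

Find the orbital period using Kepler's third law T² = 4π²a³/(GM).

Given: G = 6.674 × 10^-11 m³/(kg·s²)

Convert to SI: a = 6.724 Gm = 6.724e+09 m.
GM = G · M = 6.674e-11 · 1.241e+31 = 8.28243e+20 m³/s².
Kepler's third law: T = 2π √(a³ / GM).
Substituting a = 6.724e+09 m and GM = 8.28243e+20 m³/s²:
T = 2π √((6.724e+09)³ / 8.28243e+20) s
T ≈ 1.204e+05 s = 1.393 days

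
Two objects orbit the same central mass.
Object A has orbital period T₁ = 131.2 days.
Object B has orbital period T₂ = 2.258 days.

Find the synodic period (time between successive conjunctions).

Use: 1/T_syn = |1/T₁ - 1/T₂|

Convert to SI: T₁ = 131.2 days = 1.13357e+07 s; T₂ = 2.258 days = 195091 s.
T_syn = |T₁ · T₂ / (T₁ − T₂)|.
T_syn = |1.13357e+07 · 195091 / (1.13357e+07 − 195091)| s ≈ 1.985e+05 s = 2.298 days.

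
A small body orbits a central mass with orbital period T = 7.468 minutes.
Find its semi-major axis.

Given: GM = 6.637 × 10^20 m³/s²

Convert to SI: T = 7.468 minutes = 448.08 s.
Invert Kepler's third law: a = (GM · T² / (4π²))^(1/3).
Substituting T = 448.08 s and GM = 6.637e+20 m³/s²:
a = (6.637e+20 · (448.08)² / (4π²))^(1/3) m
a ≈ 1.5e+08 m = 150 Mm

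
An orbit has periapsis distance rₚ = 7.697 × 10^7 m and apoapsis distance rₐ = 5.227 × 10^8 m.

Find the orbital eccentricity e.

e = (rₐ − rₚ) / (rₐ + rₚ).
e = (5.227e+08 − 7.697e+07) / (5.227e+08 + 7.697e+07) = 4.4573e+08 / 5.9967e+08 ≈ 0.7433.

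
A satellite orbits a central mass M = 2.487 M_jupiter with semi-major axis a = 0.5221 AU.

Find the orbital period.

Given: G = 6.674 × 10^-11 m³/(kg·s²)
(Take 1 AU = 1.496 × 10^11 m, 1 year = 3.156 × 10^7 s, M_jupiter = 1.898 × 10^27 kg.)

Convert to SI: a = 0.5221 AU = 7.81062e+10 m; M = 2.487 M_jupiter = 4.72033e+27 kg.
GM = G · M = 6.674e-11 · 4.72033e+27 = 3.15035e+17 m³/s².
Kepler's third law: T = 2π √(a³ / GM).
Substituting a = 7.81062e+10 m and GM = 3.15035e+17 m³/s²:
T = 2π √((7.81062e+10)³ / 3.15035e+17) s
T ≈ 2.444e+08 s = 7.743 years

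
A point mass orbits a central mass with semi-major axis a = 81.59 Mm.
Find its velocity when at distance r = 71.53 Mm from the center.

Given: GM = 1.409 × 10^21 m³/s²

Convert to SI: a = 81.59 Mm = 8.159e+07 m; r = 71.53 Mm = 7.153e+07 m.
Vis-viva: v = √(GM · (2/r − 1/a)).
2/r − 1/a = 2/7.153e+07 − 1/8.159e+07 = 1.57039e-08 m⁻¹.
v = √(1.409e+21 · 1.57039e-08) m/s ≈ 4.704e+06 m/s = 4704 km/s.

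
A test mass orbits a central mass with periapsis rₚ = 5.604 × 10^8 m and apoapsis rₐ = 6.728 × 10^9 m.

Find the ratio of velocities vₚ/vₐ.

Conservation of angular momentum gives rₚvₚ = rₐvₐ, so vₚ/vₐ = rₐ/rₚ.
vₚ/vₐ = 6.728e+09 / 5.604e+08 ≈ 12.01.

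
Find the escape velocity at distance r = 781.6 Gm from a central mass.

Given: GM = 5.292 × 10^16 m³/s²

Convert to SI: r = 781.6 Gm = 7.816e+11 m.
Escape velocity comes from setting total energy to zero: ½v² − GM/r = 0 ⇒ v_esc = √(2GM / r).
v_esc = √(2 · 5.292e+16 / 7.816e+11) m/s ≈ 368 m/s = 368 m/s.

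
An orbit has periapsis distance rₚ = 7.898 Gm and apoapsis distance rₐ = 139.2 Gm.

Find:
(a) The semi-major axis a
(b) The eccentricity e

Convert to SI: rₚ = 7.898 Gm = 7.898e+09 m; rₐ = 139.2 Gm = 1.392e+11 m.
(a) a = (rₚ + rₐ) / 2 = (7.898e+09 + 1.392e+11) / 2 ≈ 7.355e+10 m = 73.55 Gm.
(b) e = (rₐ − rₚ) / (rₐ + rₚ) = (1.392e+11 − 7.898e+09) / (1.392e+11 + 7.898e+09) ≈ 0.8926.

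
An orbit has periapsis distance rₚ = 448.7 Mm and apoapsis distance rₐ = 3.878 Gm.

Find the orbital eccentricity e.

Convert to SI: rₚ = 448.7 Mm = 4.487e+08 m; rₐ = 3.878 Gm = 3.878e+09 m.
e = (rₐ − rₚ) / (rₐ + rₚ).
e = (3.878e+09 − 4.487e+08) / (3.878e+09 + 4.487e+08) = 3.4293e+09 / 4.3267e+09 ≈ 0.7926.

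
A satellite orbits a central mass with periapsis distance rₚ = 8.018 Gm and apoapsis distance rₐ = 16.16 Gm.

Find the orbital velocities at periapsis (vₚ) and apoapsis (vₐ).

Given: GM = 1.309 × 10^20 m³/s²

Convert to SI: rₚ = 8.018 Gm = 8.018e+09 m; rₐ = 16.16 Gm = 1.616e+10 m.
Use the vis-viva equation v² = GM(2/r − 1/a) with a = (rₚ + rₐ)/2 = (8.018e+09 + 1.616e+10)/2 = 1.2089e+10 m.
vₚ = √(GM · (2/rₚ − 1/a)) = √(1.309e+20 · (2/8.018e+09 − 1/1.2089e+10)) m/s ≈ 1.477e+05 m/s = 147.7 km/s.
vₐ = √(GM · (2/rₐ − 1/a)) = √(1.309e+20 · (2/1.616e+10 − 1/1.2089e+10)) m/s ≈ 7.33e+04 m/s = 73.3 km/s.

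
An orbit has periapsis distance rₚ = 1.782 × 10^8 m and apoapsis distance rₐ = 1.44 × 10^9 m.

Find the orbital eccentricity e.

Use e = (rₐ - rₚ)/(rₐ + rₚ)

e = (rₐ − rₚ) / (rₐ + rₚ).
e = (1.44e+09 − 1.782e+08) / (1.44e+09 + 1.782e+08) = 1.2618e+09 / 1.6182e+09 ≈ 0.7798.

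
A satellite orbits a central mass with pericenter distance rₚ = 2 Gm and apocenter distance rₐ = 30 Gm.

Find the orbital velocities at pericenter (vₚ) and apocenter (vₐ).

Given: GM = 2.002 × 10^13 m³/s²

Convert to SI: rₚ = 2 Gm = 2e+09 m; rₐ = 30 Gm = 3e+10 m.
Use the vis-viva equation v² = GM(2/r − 1/a) with a = (rₚ + rₐ)/2 = (2e+09 + 3e+10)/2 = 1.6e+10 m.
vₚ = √(GM · (2/rₚ − 1/a)) = √(2.002e+13 · (2/2e+09 − 1/1.6e+10)) m/s ≈ 137 m/s = 137 m/s.
vₐ = √(GM · (2/rₐ − 1/a)) = √(2.002e+13 · (2/3e+10 − 1/1.6e+10)) m/s ≈ 9.133 m/s = 9.133 m/s.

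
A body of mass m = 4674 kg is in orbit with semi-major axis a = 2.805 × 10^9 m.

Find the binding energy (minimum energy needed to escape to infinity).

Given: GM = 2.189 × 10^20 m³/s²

Total orbital energy is E = −GMm/(2a); binding energy is E_bind = −E = GMm/(2a).
E_bind = 2.189e+20 · 4674 / (2 · 2.805e+09) J ≈ 1.824e+14 J = 182.4 TJ.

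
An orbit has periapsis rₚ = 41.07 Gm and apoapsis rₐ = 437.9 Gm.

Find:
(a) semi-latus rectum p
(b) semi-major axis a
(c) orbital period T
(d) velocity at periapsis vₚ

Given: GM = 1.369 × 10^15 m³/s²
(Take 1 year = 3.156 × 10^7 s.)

Convert to SI: rₚ = 41.07 Gm = 4.107e+10 m; rₐ = 437.9 Gm = 4.379e+11 m.
(a) From a = (rₚ + rₐ)/2 = 2.39485e+11 m and e = (rₐ − rₚ)/(rₐ + rₚ) = 0.828507, p = a(1 − e²) = 2.39485e+11 · (1 − (0.828507)²) ≈ 7.51e+10 m
(b) a = (rₚ + rₐ)/2 = (4.107e+10 + 4.379e+11)/2 ≈ 2.395e+11 m
(c) With a = (rₚ + rₐ)/2 = 2.39485e+11 m, T = 2π √(a³/GM) = 2π √((2.39485e+11)³/1.369e+15) s ≈ 1.99e+10 s
(d) With a = (rₚ + rₐ)/2 = 2.39485e+11 m, vₚ = √(GM (2/rₚ − 1/a)) = √(1.369e+15 · (2/4.107e+10 − 1/2.39485e+11)) m/s ≈ 246.9 m/s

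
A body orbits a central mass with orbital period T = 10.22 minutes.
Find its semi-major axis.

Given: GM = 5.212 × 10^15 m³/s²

Convert to SI: T = 10.22 minutes = 613.2 s.
Invert Kepler's third law: a = (GM · T² / (4π²))^(1/3).
Substituting T = 613.2 s and GM = 5.212e+15 m³/s²:
a = (5.212e+15 · (613.2)² / (4π²))^(1/3) m
a ≈ 3.675e+06 m = 3.675 × 10^6 m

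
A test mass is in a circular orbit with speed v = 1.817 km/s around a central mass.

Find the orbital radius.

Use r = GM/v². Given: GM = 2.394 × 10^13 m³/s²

Convert to SI: v = 1.817 km/s = 1817 m/s.
For a circular orbit, v² = GM / r, so r = GM / v².
r = 2.394e+13 / (1817)² m ≈ 7.251e+06 m = 7.251 Mm.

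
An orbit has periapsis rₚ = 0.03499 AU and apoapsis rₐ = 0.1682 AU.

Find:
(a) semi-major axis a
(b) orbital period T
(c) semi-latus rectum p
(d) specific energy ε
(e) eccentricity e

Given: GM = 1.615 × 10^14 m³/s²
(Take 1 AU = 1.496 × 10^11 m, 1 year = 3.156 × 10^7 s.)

Convert to SI: rₚ = 0.03499 AU = 5.2345e+09 m; rₐ = 0.1682 AU = 2.51627e+10 m.
(a) a = (rₚ + rₐ)/2 = (5.2345e+09 + 2.51627e+10)/2 ≈ 1.52e+10 m
(b) With a = (rₚ + rₐ)/2 = 1.51986e+10 m, T = 2π √(a³/GM) = 2π √((1.51986e+10)³/1.615e+14) s ≈ 9.264e+08 s
(c) From a = (rₚ + rₐ)/2 = 1.51986e+10 m and e = (rₐ − rₚ)/(rₐ + rₚ) = 0.655593, p = a(1 − e²) = 1.51986e+10 · (1 − (0.655593)²) ≈ 8.666e+09 m
(d) With a = (rₚ + rₐ)/2 = 1.51986e+10 m, ε = −GM/(2a) = −1.615e+14/(2 · 1.51986e+10) J/kg ≈ -5313 J/kg
(e) e = (rₐ − rₚ)/(rₐ + rₚ) = (2.51627e+10 − 5.2345e+09)/(2.51627e+10 + 5.2345e+09) ≈ 0.6556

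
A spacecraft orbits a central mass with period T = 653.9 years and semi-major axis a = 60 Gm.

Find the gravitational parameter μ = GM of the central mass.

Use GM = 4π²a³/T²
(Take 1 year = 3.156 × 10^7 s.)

Convert to SI: T = 653.9 years = 2.06371e+10 s; a = 60 Gm = 6e+10 m.
GM = 4π² · a³ / T².
GM = 4π² · (6e+10)³ / (2.06371e+10)² m³/s² ≈ 2.002e+13 m³/s² = 2.002 × 10^13 m³/s².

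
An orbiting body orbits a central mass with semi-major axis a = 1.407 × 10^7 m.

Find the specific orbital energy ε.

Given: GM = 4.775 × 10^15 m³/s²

ε = −GM / (2a).
ε = −4.775e+15 / (2 · 1.407e+07) J/kg ≈ -1.697e+08 J/kg = -169.7 MJ/kg.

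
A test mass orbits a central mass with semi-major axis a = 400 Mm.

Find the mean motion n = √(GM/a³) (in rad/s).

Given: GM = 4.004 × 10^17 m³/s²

Convert to SI: a = 400 Mm = 4e+08 m.
n = √(GM / a³).
n = √(4.004e+17 / (4e+08)³) rad/s ≈ 7.91e-05 rad/s.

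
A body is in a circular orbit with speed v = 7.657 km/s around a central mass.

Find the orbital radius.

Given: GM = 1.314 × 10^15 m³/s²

Convert to SI: v = 7.657 km/s = 7657 m/s.
For a circular orbit, v² = GM / r, so r = GM / v².
r = 1.314e+15 / (7657)² m ≈ 2.241e+07 m = 2.241 × 10^7 m.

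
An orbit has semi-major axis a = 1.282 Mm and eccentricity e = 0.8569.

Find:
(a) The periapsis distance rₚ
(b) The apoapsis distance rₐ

Convert to SI: a = 1.282 Mm = 1.282e+06 m.
(a) rₚ = a(1 − e) = 1.282e+06 · (1 − 0.8569) = 1.282e+06 · 0.1431 ≈ 1.835e+05 m = 183.5 km.
(b) rₐ = a(1 + e) = 1.282e+06 · (1 + 0.8569) = 1.282e+06 · 1.8569 ≈ 2.381e+06 m = 2.381 Mm.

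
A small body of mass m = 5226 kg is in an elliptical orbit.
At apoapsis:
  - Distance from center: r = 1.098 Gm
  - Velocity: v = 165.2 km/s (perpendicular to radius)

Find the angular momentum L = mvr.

Convert to SI: r = 1.098 Gm = 1.098e+09 m; v = 165.2 km/s = 165200 m/s.
Since v is perpendicular to r, L = m · v · r.
L = 5226 · 165200 · 1.098e+09 kg·m²/s ≈ 9.479e+17 kg·m²/s.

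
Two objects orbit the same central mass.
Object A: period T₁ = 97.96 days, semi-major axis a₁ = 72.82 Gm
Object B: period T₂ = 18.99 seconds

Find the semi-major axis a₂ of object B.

Convert to SI: T₁ = 97.96 days = 8.46374e+06 s; a₁ = 72.82 Gm = 7.282e+10 m.
Kepler's third law: (T₁/T₂)² = (a₁/a₂)³ ⇒ a₂ = a₁ · (T₂/T₁)^(2/3).
T₂/T₁ = 18.99 / 8.46374e+06 = 2.24369e-06.
a₂ = 7.282e+10 · (2.24369e-06)^(2/3) m ≈ 1.248e+07 m = 12.48 Mm.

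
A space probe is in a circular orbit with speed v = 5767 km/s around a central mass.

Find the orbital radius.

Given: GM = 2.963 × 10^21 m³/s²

Convert to SI: v = 5767 km/s = 5.767e+06 m/s.
For a circular orbit, v² = GM / r, so r = GM / v².
r = 2.963e+21 / (5.767e+06)² m ≈ 8.909e+07 m = 89.09 Mm.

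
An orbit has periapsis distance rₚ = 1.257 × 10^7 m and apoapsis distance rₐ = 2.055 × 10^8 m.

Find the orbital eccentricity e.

e = (rₐ − rₚ) / (rₐ + rₚ).
e = (2.055e+08 − 1.257e+07) / (2.055e+08 + 1.257e+07) = 1.9293e+08 / 2.1807e+08 ≈ 0.8847.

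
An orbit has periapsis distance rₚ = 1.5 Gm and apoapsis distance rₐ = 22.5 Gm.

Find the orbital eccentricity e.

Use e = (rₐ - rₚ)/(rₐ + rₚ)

Convert to SI: rₚ = 1.5 Gm = 1.5e+09 m; rₐ = 22.5 Gm = 2.25e+10 m.
e = (rₐ − rₚ) / (rₐ + rₚ).
e = (2.25e+10 − 1.5e+09) / (2.25e+10 + 1.5e+09) = 2.1e+10 / 2.4e+10 ≈ 0.875.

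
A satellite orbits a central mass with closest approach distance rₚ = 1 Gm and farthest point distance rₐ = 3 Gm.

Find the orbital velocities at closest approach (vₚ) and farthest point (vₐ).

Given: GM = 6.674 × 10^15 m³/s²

Convert to SI: rₚ = 1 Gm = 1e+09 m; rₐ = 3 Gm = 3e+09 m.
Use the vis-viva equation v² = GM(2/r − 1/a) with a = (rₚ + rₐ)/2 = (1e+09 + 3e+09)/2 = 2e+09 m.
vₚ = √(GM · (2/rₚ − 1/a)) = √(6.674e+15 · (2/1e+09 − 1/2e+09)) m/s ≈ 3164 m/s = 3.164 km/s.
vₐ = √(GM · (2/rₐ − 1/a)) = √(6.674e+15 · (2/3e+09 − 1/2e+09)) m/s ≈ 1055 m/s = 1.055 km/s.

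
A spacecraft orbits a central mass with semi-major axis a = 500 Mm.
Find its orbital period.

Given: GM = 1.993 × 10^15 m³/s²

Convert to SI: a = 500 Mm = 5e+08 m.
Kepler's third law: T = 2π √(a³ / GM).
Substituting a = 5e+08 m and GM = 1.993e+15 m³/s²:
T = 2π √((5e+08)³ / 1.993e+15) s
T ≈ 1.574e+06 s = 18.21 days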